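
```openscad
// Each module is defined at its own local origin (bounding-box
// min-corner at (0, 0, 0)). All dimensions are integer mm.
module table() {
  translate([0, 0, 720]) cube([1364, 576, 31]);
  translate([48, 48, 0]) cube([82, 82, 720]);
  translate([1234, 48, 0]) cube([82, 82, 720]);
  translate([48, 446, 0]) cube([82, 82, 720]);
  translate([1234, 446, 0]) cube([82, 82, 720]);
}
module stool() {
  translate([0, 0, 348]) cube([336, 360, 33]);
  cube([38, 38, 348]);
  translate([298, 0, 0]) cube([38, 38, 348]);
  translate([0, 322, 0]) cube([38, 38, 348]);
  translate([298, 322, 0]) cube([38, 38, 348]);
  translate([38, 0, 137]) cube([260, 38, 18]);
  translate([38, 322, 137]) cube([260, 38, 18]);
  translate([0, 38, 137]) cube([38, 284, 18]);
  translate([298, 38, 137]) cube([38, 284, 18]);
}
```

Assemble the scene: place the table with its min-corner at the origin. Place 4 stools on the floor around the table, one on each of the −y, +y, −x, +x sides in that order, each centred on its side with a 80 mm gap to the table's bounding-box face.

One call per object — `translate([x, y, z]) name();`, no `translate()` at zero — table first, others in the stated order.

table();
translate([514, -440, 0]) stool();
translate([514, 656, 0]) stool();
translate([-416, 108, 0]) stool();
translate([1444, 108, 0]) stool();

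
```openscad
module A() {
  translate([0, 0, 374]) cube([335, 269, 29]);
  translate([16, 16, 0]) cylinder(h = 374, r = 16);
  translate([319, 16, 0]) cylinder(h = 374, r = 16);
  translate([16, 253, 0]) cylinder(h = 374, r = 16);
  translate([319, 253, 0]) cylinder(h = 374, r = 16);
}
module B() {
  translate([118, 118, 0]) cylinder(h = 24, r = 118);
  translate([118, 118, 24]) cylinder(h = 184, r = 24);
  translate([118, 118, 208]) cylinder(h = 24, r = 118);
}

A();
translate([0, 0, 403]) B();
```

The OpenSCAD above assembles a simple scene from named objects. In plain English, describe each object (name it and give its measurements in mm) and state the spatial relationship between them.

A is a four-legged stool. The seat is a 335×269×29 mm slab whose top surface is at z = 403 mm; four round legs, each 32 mm in diameter, run from the floor (z = 0) to the underside of the seat, each leg's axis is inset half a diameter from the nearest pair of seat edges (so the leg's bounding box is flush with the corner).

B is a spool: two coaxial disc flanges of radius 118 mm and thickness 24 mm, joined by a core cylinder of radius 24 mm and height 184 mm. The lower flange rests on z = 0 and the three cylinders share a vertical axis.

The spool is on top of the stool.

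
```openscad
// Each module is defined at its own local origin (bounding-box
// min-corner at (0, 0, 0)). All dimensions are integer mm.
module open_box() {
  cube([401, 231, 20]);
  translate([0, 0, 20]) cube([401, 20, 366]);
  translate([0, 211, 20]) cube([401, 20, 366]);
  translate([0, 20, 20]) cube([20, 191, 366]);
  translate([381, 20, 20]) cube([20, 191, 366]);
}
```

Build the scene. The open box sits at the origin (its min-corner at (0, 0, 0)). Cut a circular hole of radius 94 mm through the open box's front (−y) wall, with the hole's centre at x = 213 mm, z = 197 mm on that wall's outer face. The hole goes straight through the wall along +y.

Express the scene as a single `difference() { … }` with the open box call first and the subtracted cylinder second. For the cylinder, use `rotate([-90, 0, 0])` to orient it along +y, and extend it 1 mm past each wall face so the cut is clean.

difference() {
  open_box();
  translate([213, -1, 197]) rotate([-90, 0, 0]) cylinder(h = 22, r = 94);
}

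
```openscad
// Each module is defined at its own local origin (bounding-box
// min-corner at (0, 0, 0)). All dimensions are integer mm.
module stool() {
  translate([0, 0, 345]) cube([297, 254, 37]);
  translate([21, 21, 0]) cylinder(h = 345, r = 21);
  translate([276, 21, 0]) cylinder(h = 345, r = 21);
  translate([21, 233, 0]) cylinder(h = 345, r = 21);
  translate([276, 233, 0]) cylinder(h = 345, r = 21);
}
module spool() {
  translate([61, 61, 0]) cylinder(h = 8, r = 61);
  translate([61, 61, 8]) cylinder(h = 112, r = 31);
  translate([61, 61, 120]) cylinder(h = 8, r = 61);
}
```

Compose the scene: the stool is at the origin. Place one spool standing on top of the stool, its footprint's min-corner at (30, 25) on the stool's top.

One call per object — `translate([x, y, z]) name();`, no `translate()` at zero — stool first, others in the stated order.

stool();
translate([30, 25, 382]) spool();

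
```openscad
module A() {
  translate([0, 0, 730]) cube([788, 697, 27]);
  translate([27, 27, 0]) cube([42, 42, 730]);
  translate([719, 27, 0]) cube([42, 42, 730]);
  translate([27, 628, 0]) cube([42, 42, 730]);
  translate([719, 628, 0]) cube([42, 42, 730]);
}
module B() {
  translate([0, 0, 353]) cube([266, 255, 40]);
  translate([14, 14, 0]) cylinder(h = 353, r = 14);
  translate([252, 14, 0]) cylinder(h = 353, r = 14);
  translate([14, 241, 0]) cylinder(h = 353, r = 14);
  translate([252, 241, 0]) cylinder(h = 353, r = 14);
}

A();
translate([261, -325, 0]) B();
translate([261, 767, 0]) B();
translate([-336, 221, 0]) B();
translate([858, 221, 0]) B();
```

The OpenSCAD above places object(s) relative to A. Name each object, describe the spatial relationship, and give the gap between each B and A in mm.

Each stool's nearest face is 70 mm from the table's bounding box.

A is a table. B is a stool. Four stools sit around the table at the −y, +y, −x, +x sides. The gap between each stool and the table is 70 mm.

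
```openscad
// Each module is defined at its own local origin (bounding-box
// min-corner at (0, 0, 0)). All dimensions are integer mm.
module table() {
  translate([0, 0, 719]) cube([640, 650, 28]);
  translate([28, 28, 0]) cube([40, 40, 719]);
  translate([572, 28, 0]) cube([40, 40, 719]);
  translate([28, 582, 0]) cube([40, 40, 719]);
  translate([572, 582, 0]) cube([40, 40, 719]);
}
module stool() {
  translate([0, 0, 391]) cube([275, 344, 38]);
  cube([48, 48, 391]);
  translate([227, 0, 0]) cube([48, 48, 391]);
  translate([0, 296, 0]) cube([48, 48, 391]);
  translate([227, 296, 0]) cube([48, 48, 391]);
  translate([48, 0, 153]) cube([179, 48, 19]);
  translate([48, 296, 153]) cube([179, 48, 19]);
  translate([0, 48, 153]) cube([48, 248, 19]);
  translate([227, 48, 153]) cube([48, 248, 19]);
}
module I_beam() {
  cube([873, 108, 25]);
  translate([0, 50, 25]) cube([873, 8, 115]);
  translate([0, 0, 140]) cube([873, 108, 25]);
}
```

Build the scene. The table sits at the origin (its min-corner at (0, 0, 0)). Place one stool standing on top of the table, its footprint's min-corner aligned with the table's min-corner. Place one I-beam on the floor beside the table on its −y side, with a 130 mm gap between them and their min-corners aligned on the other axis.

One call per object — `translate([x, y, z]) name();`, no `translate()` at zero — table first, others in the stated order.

table();
translate([0, 0, 747]) stool();
translate([0, -238, 0]) I_beam();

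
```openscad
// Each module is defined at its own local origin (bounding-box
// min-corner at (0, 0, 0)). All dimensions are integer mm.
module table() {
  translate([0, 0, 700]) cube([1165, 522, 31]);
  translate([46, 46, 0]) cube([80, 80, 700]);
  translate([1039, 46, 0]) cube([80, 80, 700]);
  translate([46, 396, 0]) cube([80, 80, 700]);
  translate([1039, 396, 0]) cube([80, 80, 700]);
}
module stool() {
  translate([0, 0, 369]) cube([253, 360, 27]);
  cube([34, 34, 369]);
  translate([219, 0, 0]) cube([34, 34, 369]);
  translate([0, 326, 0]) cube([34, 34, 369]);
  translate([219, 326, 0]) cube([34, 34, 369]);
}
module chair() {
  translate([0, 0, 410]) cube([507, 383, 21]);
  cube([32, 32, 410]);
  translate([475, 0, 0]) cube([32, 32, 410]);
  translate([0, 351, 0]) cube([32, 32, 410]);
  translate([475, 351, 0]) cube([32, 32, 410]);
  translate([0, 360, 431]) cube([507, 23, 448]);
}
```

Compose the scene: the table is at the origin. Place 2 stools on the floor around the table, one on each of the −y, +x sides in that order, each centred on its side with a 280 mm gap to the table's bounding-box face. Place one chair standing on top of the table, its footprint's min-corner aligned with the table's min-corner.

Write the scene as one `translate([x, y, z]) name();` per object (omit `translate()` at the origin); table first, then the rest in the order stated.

table();
translate([456, -640, 0]) stool();
translate([1445, 81, 0]) stool();
translate([0, 0, 731]) chair();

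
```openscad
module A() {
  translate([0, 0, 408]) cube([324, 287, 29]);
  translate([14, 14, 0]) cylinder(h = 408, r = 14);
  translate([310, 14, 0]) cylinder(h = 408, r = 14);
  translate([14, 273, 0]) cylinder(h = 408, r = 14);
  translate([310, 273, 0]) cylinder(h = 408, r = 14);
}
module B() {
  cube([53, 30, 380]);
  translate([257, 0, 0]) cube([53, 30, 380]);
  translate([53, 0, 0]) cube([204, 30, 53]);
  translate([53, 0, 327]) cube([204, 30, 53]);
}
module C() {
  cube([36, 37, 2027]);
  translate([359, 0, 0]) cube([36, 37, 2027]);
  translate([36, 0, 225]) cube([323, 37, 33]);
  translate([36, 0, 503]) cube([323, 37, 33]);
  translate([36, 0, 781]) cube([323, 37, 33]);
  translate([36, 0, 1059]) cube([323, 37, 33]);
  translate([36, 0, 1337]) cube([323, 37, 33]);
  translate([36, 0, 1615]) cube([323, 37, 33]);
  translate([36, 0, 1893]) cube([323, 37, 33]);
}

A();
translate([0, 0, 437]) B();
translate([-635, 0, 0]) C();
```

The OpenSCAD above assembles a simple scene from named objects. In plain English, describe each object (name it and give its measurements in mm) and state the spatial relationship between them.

A is a four-legged stool. The seat is 324×287 mm, 29 mm thick, top at z = 437 mm. It stands on four round legs, each 28 mm in diameter, from z = 0 to the seat underside, each leg's axis is inset half a diameter from the nearest pair of seat edges (so the leg's bounding box is flush with the corner).

B is a rectangular picture frame lying in the x–z plane (depth along y). The opening is 204 mm wide (x) by 274 mm tall (z), surrounded by a border 53 mm wide on all four sides. The frame is 30 mm deep and is made of two full-height vertical stiles with two horizontal rails fitted between them.

C is a straight ladder. Two 36×37 mm vertical rails, 2027 mm tall, stand 395 mm apart (outside-to-outside) with their front faces coplanar on the −y side. 7 rungs, each 37 mm deep and 33 mm tall, span between the inner faces of the rails, front faces flush with the rails. The lowest rung's underside is at z = 225 mm and rungs are spaced 278 mm apart (underside to underside).

The picture frame is on top of the stool. The ladder is on the floor beside the stool on its −x side.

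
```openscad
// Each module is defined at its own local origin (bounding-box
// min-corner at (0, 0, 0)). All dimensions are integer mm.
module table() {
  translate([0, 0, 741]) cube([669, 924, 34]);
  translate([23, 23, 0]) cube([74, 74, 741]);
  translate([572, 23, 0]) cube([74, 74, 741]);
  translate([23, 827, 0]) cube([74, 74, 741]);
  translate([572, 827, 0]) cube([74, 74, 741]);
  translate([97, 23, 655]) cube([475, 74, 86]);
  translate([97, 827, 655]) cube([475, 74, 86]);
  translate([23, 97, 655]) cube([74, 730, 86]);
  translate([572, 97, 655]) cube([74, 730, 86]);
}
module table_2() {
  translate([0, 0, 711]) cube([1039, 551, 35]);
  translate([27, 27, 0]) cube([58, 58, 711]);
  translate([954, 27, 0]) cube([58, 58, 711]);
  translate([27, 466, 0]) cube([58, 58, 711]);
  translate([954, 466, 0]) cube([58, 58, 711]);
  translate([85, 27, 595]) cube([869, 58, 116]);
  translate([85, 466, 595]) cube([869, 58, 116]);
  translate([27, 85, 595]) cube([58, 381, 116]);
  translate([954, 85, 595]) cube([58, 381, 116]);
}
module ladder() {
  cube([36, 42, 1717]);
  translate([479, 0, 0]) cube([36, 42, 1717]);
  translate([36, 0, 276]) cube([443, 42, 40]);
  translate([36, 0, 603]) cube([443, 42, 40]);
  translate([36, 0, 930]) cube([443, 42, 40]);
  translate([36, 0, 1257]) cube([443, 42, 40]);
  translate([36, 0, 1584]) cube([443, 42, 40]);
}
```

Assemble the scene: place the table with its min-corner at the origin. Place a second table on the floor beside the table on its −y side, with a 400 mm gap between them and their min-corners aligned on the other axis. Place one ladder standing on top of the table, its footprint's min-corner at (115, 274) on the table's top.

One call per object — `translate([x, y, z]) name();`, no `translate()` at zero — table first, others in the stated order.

table();
translate([0, -951, 0]) table_2();
translate([115, 274, 775]) ladder();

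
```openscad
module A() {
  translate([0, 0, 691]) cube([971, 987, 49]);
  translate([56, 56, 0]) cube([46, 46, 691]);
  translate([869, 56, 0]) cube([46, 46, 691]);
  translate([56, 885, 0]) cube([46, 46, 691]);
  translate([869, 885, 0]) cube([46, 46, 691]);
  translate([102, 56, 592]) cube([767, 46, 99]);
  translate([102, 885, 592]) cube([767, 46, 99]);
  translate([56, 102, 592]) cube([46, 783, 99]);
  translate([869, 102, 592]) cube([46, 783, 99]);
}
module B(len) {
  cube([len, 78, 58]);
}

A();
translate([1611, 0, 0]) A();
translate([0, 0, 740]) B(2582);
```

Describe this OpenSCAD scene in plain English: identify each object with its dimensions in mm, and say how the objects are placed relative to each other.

A is a rectangular dining table. The top is 971×987×49 mm with its upper surface at z = 740 mm. It stands on four 46×46 mm square legs, each inset 56 mm from the nearest pair of top edges, running from the floor to the underside of the top. Four apron rails, 46 mm thick and 99 mm tall, run between adjacent legs with their top edges flush with the underside of the top and their outer faces flush with the legs' outer faces.

B is a rectangular beam 2582 mm long (x), 78 mm deep (y), 58 mm thick (z).

The beam spans the tops of two tables placed 640 mm apart, resting at z = 740 mm.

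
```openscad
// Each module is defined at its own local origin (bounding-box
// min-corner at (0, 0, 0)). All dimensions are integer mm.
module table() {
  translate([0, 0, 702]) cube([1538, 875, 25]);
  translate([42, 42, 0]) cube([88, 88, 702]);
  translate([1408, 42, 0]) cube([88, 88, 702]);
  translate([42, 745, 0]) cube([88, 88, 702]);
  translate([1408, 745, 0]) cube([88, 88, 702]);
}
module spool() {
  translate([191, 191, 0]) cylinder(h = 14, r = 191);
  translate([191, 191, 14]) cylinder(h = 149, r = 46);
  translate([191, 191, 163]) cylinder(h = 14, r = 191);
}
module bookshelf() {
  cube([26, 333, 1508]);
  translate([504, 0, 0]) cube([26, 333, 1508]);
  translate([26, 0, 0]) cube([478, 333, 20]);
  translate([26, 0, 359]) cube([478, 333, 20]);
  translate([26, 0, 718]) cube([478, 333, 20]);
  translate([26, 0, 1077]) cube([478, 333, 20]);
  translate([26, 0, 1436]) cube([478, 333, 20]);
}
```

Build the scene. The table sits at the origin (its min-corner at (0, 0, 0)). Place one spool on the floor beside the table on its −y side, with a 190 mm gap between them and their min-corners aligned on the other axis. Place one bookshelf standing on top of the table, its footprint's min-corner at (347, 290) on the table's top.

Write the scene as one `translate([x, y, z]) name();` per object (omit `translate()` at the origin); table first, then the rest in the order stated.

table();
translate([0, -572, 0]) spool();
translate([347, 290, 727]) bookshelf();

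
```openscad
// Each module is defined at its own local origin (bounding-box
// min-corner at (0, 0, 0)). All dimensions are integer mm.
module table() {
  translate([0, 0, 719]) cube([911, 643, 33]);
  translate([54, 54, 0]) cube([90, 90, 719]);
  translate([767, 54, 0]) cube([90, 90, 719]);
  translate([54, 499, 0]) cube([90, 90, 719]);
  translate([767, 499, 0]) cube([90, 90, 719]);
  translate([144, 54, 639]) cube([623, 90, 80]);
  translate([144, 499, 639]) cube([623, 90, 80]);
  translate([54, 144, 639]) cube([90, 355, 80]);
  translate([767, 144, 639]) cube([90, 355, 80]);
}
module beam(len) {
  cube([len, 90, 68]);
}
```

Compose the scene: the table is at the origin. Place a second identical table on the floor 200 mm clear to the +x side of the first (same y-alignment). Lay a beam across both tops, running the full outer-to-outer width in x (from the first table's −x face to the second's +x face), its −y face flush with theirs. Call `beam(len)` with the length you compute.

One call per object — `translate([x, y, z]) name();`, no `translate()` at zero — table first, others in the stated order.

table();
translate([1111, 0, 0]) table();
translate([0, 0, 752]) beam(2022);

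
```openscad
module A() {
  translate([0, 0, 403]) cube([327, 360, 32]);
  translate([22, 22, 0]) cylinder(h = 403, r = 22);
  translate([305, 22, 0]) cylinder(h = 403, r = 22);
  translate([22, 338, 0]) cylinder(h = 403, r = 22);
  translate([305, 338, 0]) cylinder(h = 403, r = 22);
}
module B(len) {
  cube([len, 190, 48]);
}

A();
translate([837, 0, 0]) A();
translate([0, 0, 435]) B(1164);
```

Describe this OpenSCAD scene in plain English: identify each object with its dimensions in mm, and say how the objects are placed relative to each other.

A is a four-legged stool. The seat is a 327×360×32 mm slab whose top surface is at z = 435 mm; four round legs, each 44 mm in diameter, run from the floor (z = 0) to the underside of the seat, each leg's axis is inset half a diameter from the nearest pair of seat edges (so the leg's bounding box is flush with the corner).

B is a rectangular beam 1164 mm long (x), 190 mm deep (y), 48 mm thick (z).

The beam spans the tops of two stools placed 510 mm apart, resting at z = 435 mm.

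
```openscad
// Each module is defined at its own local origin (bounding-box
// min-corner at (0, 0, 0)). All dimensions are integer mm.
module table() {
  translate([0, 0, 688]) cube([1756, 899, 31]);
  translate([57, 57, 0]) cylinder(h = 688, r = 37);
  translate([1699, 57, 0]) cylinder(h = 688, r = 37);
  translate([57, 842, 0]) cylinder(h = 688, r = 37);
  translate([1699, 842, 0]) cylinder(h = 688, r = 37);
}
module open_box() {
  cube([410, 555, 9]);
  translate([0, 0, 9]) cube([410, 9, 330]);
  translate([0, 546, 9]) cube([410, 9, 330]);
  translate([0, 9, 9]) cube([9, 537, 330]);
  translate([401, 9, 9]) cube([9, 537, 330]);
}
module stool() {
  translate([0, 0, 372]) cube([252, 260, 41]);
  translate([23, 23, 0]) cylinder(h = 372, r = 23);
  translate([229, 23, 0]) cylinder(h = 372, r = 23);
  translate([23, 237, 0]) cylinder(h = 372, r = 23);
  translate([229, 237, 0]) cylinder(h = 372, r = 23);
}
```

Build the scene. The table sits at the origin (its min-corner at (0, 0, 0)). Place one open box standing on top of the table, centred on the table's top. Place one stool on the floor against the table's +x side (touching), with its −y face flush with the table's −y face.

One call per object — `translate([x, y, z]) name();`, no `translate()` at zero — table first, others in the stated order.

table();
translate([673, 172, 719]) open_box();
translate([1756, 0, 0]) stool();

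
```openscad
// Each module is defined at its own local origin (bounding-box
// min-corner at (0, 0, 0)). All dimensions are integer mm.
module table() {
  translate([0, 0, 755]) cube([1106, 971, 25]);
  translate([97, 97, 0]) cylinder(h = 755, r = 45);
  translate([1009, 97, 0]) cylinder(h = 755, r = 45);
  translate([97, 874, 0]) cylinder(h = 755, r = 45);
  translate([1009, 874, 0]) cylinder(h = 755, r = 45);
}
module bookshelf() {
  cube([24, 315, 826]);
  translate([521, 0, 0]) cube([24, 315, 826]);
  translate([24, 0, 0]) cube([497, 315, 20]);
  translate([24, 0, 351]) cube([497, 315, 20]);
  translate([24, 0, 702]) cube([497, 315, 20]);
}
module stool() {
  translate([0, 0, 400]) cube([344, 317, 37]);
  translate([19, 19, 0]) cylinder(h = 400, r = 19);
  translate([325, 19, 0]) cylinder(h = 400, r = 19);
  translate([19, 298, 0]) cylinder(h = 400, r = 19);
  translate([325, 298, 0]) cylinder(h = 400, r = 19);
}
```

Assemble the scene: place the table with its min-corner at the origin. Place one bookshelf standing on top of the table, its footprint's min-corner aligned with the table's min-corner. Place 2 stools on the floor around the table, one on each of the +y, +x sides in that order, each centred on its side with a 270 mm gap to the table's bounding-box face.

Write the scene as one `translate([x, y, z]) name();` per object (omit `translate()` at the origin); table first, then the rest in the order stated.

table();
translate([0, 0, 780]) bookshelf();
translate([381, 1241, 0]) stool();
translate([1376, 327, 0]) stool();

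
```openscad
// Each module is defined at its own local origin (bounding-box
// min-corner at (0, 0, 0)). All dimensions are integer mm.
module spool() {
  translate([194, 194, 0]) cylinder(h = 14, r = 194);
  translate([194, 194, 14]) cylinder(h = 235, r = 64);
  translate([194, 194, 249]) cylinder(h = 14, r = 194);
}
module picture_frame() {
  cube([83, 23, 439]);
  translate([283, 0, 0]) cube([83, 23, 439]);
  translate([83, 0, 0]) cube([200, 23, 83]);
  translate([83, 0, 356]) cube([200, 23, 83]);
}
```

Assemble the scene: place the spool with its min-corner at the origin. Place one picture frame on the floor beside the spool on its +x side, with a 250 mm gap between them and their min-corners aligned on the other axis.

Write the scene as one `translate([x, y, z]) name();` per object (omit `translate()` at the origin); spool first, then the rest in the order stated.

spool();
translate([638, 0, 0]) picture_frame();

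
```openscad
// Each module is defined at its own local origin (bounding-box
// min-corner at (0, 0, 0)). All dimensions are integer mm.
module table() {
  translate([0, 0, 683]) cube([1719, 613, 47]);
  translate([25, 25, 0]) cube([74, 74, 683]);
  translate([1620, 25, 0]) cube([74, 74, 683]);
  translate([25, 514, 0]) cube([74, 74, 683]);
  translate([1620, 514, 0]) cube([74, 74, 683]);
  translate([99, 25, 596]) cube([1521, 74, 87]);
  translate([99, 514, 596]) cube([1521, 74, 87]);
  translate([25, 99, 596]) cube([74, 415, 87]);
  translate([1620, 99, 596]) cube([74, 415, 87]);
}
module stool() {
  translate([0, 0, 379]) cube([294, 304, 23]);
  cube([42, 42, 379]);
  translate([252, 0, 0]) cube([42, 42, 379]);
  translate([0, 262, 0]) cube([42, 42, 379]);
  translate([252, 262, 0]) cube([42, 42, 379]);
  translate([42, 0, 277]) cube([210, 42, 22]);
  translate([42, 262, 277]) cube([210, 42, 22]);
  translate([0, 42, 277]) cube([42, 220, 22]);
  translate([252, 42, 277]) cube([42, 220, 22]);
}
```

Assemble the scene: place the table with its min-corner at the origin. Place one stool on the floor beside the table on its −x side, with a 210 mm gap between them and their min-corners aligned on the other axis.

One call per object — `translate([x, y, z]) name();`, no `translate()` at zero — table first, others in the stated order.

table();
translate([-504, 0, 0]) stool();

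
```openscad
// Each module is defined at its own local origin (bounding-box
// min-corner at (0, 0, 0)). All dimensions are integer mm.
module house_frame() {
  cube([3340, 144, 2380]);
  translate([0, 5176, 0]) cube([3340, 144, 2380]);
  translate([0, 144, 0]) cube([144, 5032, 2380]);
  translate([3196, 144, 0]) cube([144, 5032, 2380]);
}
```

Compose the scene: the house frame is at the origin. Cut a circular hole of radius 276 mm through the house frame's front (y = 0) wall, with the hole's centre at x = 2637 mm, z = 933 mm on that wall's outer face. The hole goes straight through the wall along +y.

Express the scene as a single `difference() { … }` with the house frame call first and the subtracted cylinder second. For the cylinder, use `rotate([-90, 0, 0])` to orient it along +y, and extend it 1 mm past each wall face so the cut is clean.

difference() {
  house_frame();
  translate([2637, -1, 933]) rotate([-90, 0, 0]) cylinder(h = 146, r = 276);
}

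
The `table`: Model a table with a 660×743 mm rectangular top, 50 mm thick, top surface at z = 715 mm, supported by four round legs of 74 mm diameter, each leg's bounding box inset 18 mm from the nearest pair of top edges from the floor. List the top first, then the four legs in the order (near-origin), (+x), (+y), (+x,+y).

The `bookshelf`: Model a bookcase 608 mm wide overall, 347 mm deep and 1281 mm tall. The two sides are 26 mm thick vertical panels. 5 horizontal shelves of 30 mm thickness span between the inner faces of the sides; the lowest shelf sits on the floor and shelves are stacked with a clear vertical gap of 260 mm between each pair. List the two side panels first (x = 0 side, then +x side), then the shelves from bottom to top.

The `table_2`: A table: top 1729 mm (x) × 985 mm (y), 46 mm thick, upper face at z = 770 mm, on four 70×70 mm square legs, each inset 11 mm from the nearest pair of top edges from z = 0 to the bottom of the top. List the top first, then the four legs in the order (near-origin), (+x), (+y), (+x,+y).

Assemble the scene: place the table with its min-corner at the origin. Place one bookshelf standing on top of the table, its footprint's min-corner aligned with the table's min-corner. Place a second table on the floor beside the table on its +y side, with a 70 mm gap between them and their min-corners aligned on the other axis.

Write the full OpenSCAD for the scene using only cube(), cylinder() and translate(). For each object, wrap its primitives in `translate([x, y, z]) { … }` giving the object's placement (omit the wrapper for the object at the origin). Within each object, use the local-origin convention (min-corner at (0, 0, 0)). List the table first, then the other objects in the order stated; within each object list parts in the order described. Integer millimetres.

translate([0, 0, 665]) cube([660, 743, 50]);
translate([55, 55, 0]) cylinder(h = 665, r = 37);
translate([605, 55, 0]) cylinder(h = 665, r = 37);
translate([55, 688, 0]) cylinder(h = 665, r = 37);
translate([605, 688, 0]) cylinder(h = 665, r = 37);
translate([0, 0, 715]) {
  cube([26, 347, 1281]);
  translate([582, 0, 0]) cube([26, 347, 1281]);
  translate([26, 0, 0]) cube([556, 347, 30]);
  translate([26, 0, 290]) cube([556, 347, 30]);
  translate([26, 0, 580]) cube([556, 347, 30]);
  translate([26, 0, 870]) cube([556, 347, 30]);
  translate([26, 0, 1160]) cube([556, 347, 30]);
}
translate([0, 813, 0]) {
  translate([0, 0, 724]) cube([1729, 985, 46]);
  translate([11, 11, 0]) cube([70, 70, 724]);
  translate([1648, 11, 0]) cube([70, 70, 724]);
  translate([11, 904, 0]) cube([70, 70, 724]);
  translate([1648, 904, 0]) cube([70, 70, 724]);
}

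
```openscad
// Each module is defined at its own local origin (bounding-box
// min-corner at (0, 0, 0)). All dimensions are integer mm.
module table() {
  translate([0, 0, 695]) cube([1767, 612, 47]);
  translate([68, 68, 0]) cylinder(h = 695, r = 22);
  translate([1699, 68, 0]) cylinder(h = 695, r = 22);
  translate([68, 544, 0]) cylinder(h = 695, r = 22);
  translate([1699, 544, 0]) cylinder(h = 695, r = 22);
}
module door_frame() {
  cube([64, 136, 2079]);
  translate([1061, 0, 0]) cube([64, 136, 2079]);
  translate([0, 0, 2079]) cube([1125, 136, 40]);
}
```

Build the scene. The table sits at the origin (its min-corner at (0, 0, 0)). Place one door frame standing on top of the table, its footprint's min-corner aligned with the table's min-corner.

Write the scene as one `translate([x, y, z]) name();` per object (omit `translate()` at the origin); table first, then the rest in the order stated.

table();
translate([0, 0, 742]) door_frame();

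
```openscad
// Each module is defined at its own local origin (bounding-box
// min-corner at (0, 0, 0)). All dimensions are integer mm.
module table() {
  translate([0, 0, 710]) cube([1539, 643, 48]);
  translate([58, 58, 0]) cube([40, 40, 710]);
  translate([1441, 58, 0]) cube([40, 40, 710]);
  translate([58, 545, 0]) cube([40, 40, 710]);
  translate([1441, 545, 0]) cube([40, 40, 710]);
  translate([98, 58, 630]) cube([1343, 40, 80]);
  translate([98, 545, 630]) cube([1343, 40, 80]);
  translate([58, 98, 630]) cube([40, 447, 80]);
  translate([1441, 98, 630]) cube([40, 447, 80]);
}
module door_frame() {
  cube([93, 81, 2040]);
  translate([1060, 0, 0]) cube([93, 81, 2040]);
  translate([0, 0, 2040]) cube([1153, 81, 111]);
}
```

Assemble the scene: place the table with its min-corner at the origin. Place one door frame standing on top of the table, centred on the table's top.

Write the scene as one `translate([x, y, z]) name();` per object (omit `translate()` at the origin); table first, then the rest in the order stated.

table();
translate([193, 281, 758]) door_frame();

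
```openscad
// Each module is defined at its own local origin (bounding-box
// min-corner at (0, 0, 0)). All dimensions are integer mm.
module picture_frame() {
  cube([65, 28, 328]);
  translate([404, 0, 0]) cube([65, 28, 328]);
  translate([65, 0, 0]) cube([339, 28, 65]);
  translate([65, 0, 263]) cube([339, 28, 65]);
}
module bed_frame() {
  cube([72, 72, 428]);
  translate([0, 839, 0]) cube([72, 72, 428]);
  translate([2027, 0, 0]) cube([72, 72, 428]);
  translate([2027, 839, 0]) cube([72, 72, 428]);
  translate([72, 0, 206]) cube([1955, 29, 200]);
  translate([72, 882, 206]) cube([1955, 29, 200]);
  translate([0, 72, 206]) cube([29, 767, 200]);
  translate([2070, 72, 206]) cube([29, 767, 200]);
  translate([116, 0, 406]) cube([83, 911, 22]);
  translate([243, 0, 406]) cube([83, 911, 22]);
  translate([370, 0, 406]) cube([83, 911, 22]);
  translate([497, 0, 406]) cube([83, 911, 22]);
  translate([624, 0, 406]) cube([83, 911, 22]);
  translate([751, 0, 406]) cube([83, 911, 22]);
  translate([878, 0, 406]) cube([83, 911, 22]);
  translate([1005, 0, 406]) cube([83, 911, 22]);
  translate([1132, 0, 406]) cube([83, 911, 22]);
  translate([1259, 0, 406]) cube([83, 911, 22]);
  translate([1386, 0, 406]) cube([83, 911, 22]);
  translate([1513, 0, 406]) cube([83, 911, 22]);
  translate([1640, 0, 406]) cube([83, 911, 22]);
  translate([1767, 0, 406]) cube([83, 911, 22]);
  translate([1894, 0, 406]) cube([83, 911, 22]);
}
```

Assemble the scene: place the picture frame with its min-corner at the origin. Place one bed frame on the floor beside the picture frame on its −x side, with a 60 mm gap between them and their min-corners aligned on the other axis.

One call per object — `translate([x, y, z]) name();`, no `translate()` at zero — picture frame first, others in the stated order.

picture_frame();
translate([-2159, 0, 0]) bed_frame();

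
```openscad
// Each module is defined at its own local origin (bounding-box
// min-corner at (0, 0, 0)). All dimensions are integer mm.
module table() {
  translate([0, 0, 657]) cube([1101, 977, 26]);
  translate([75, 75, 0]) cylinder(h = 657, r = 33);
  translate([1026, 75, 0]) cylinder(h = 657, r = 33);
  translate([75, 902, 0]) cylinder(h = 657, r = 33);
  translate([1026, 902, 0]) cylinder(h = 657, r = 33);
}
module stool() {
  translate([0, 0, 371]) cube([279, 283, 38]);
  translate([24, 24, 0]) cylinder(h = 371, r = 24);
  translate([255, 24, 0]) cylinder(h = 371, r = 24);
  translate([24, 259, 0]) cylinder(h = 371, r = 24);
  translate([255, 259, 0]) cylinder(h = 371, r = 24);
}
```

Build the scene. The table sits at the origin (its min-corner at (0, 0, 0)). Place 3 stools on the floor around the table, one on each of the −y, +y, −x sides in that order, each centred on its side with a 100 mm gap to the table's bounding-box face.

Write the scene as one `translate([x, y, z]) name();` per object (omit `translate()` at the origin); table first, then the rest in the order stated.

table();
translate([411, -383, 0]) stool();
translate([411, 1077, 0]) stool();
translate([-379, 347, 0]) stool();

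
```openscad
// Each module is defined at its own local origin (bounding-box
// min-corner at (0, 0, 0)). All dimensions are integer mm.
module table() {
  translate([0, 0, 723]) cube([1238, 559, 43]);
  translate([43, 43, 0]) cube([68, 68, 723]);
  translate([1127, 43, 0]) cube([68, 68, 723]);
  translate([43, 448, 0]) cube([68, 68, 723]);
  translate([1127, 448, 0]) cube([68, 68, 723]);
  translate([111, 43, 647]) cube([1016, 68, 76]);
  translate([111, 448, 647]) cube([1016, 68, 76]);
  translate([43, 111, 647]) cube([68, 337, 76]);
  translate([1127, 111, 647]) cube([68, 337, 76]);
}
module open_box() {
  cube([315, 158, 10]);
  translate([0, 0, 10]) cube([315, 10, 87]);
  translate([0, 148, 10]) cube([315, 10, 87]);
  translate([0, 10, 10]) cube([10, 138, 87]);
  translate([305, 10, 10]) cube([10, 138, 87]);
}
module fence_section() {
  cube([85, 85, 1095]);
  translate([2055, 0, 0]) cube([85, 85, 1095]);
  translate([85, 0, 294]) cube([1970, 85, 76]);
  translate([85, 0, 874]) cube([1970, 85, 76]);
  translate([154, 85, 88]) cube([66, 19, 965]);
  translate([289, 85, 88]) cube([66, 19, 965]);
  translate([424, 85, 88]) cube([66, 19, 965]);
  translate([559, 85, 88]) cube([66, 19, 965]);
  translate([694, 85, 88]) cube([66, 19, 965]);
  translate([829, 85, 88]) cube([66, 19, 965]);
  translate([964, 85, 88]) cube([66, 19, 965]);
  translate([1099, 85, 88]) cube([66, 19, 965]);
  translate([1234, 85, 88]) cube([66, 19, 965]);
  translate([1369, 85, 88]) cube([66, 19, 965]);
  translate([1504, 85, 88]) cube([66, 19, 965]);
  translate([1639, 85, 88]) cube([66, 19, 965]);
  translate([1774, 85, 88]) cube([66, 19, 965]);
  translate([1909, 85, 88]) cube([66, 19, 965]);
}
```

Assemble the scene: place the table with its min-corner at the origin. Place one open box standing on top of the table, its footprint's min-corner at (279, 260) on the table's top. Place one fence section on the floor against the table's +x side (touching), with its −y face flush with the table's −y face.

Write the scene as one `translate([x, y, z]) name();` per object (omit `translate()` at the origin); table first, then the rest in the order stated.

table();
translate([279, 260, 766]) open_box();
translate([1238, 0, 0]) fence_section();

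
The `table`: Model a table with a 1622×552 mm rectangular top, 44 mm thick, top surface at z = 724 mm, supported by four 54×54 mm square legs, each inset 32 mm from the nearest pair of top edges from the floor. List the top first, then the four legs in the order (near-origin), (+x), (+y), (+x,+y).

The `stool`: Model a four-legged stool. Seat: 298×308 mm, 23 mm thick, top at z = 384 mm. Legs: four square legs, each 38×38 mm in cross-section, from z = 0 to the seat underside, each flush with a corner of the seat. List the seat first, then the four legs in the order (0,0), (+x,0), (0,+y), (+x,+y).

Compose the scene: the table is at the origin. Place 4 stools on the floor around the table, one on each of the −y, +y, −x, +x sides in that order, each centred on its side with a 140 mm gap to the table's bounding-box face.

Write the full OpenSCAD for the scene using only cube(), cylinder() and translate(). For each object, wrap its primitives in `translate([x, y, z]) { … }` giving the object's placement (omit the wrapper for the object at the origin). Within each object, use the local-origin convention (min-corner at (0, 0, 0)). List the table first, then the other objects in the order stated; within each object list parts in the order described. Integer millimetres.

translate([0, 0, 680]) cube([1622, 552, 44]);
translate([32, 32, 0]) cube([54, 54, 680]);
translate([1536, 32, 0]) cube([54, 54, 680]);
translate([32, 466, 0]) cube([54, 54, 680]);
translate([1536, 466, 0]) cube([54, 54, 680]);
translate([662, -448, 0]) {
  translate([0, 0, 361]) cube([298, 308, 23]);
  cube([38, 38, 361]);
  translate([260, 0, 0]) cube([38, 38, 361]);
  translate([0, 270, 0]) cube([38, 38, 361]);
  translate([260, 270, 0]) cube([38, 38, 361]);
}
translate([662, 692, 0]) {
  translate([0, 0, 361]) cube([298, 308, 23]);
  cube([38, 38, 361]);
  translate([260, 0, 0]) cube([38, 38, 361]);
  translate([0, 270, 0]) cube([38, 38, 361]);
  translate([260, 270, 0]) cube([38, 38, 361]);
}
translate([-438, 122, 0]) {
  translate([0, 0, 361]) cube([298, 308, 23]);
  cube([38, 38, 361]);
  translate([260, 0, 0]) cube([38, 38, 361]);
  translate([0, 270, 0]) cube([38, 38, 361]);
  translate([260, 270, 0]) cube([38, 38, 361]);
}
translate([1762, 122, 0]) {
  translate([0, 0, 361]) cube([298, 308, 23]);
  cube([38, 38, 361]);
  translate([260, 0, 0]) cube([38, 38, 361]);
  translate([0, 270, 0]) cube([38, 38, 361]);
  translate([260, 270, 0]) cube([38, 38, 361]);
}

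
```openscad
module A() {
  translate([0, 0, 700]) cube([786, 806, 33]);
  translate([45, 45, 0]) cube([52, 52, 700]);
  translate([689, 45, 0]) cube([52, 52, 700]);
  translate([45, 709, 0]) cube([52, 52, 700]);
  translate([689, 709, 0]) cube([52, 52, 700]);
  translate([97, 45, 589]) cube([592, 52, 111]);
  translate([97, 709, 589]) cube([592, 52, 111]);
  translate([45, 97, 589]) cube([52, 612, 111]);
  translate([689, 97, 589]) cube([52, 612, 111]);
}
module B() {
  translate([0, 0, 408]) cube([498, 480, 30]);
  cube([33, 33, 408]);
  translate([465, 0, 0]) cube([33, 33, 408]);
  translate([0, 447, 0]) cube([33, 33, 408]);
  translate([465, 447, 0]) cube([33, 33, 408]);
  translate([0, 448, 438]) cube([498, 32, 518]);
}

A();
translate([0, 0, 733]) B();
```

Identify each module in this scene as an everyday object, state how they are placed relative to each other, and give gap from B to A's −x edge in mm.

The chair's min-x is at 0; the table's min-x is 0; gap = 0 mm.

A is a table. B is a chair. The chair is on top of the table. The gap from the chair to the table's −x edge is 0 mm.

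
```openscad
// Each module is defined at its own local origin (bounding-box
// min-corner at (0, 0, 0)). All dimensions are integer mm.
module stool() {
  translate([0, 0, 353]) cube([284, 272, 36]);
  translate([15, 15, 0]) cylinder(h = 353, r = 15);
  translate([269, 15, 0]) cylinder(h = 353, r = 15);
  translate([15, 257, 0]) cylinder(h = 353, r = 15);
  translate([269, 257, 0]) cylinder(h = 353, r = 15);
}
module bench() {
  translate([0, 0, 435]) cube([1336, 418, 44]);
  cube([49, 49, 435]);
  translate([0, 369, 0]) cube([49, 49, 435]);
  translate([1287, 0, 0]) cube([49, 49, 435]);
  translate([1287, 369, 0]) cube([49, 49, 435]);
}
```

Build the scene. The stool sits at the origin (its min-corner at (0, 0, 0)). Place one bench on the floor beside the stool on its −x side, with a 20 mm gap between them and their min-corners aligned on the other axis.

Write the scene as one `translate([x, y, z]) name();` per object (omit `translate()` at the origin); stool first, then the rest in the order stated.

stool();
translate([-1356, 0, 0]) bench();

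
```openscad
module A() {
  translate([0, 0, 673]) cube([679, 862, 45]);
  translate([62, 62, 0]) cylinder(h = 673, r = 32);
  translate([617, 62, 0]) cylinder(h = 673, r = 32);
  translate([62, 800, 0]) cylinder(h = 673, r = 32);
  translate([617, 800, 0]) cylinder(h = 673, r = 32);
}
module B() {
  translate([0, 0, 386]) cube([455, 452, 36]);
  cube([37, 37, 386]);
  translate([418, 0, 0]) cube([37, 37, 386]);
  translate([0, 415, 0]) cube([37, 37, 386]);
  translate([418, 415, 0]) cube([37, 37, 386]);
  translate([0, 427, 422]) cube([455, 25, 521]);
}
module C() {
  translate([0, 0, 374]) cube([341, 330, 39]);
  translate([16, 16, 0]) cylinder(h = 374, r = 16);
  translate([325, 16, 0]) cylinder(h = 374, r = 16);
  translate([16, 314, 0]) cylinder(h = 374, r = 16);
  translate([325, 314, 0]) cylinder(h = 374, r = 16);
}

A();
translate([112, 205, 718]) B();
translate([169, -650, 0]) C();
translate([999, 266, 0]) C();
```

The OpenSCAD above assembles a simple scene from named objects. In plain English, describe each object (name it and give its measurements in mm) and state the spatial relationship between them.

A is a table: top 679 mm (x) × 862 mm (y), 45 mm thick, upper face at z = 718 mm, on four round legs of 64 mm diameter, each leg's bounding box inset 30 mm from the nearest pair of top edges, running from z = 0 to the bottom of the top.

B is a chair: 455×452 mm seat, 36 mm thick, top at z = 422 mm, on four 37 mm square corner legs flush with the seat edges. A 25 mm thick backrest slab spans the full seat width, extending 521 mm above the seat top, its back face flush with the seat's +y edge.

C is a four-legged stool. The seat is 341×330 mm, 39 mm thick, top at z = 413 mm. It stands on four round legs, each 32 mm in diameter, from z = 0 to the seat underside, each leg's axis is inset half a diameter from the nearest pair of seat edges (so the leg's bounding box is flush with the corner).

The chair is on top of the table, centred. Two stools sit around the table at the −y, +x sides.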